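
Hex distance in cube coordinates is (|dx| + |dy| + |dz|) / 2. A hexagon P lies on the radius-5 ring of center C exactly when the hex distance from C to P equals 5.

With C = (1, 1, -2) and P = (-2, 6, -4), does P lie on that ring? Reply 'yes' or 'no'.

Answer: yes

Derivation:
|px - cx| = |-2 - 1| = 3
|py - cy| = |6 - 1| = 5
|pz - cz| = |-4 - (-2)| = 2
distance = (3+5+2)/2 = 10/2 = 5
radius = 5; distance == radius -> yes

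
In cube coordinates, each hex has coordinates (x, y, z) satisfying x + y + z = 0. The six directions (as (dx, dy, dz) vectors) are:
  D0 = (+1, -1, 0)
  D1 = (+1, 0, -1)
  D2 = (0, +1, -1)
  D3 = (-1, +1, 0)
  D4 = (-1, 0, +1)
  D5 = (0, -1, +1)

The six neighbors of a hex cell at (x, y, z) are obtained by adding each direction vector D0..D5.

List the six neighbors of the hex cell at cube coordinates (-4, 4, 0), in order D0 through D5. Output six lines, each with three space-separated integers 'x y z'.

Center: (-4, 4, 0). Add each direction:
  D0: (-4, 4, 0) + (1, -1, 0) = (-3, 3, 0)
  D1: (-4, 4, 0) + (1, 0, -1) = (-3, 4, -1)
  D2: (-4, 4, 0) + (0, 1, -1) = (-4, 5, -1)
  D3: (-4, 4, 0) + (-1, 1, 0) = (-5, 5, 0)
  D4: (-4, 4, 0) + (-1, 0, 1) = (-5, 4, 1)
  D5: (-4, 4, 0) + (0, -1, 1) = (-4, 3, 1)

Answer: -3 3 0
-3 4 -1
-4 5 -1
-5 5 0
-5 4 1
-4 3 1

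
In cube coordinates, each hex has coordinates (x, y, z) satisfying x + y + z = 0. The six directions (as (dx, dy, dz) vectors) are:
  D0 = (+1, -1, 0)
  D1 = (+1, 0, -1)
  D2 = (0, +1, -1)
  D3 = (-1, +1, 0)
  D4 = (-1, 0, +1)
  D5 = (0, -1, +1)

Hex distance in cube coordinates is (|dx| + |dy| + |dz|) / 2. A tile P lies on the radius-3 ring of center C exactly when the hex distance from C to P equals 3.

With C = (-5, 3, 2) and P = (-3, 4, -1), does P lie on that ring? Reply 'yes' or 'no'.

Answer: yes

Derivation:
|px - cx| = |-3 - (-5)| = 2
|py - cy| = |4 - 3| = 1
|pz - cz| = |-1 - 2| = 3
distance = (2+1+3)/2 = 6/2 = 3
radius = 3; distance == radius -> yes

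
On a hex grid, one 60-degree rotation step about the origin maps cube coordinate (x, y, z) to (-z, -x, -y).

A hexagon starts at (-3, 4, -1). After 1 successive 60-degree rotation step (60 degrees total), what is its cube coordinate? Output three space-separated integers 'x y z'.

Start: (-3, 4, -1)
Step 1: (-3, 4, -1) -> (-(-1), -(-3), -(4)) = (1, 3, -4)

Answer: 1 3 -4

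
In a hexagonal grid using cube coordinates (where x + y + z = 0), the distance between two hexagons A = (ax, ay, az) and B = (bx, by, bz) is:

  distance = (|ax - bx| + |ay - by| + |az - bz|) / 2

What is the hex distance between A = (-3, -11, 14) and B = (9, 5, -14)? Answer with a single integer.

|ax - bx| = |-3 - 9| = 12
|ay - by| = |-11 - 5| = 16
|az - bz| = |14 - (-14)| = 28
distance = (12 + 16 + 28) / 2 = 56 / 2 = 28

Answer: 28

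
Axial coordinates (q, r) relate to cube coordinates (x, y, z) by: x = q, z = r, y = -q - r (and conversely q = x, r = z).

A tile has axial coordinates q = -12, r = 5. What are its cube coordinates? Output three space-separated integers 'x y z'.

x = q = -12
z = r = 5
y = -x - z = -(-12) - (5) = 7

Answer: -12 7 5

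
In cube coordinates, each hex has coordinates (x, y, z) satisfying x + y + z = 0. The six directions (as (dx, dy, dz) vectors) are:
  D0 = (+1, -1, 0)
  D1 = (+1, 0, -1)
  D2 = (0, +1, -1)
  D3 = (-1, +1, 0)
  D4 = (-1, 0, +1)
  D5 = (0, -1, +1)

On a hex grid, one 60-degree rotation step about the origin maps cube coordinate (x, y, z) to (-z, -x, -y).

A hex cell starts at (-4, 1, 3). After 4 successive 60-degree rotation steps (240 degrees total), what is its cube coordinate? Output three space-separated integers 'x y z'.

Answer: 3 -4 1

Derivation:
Start: (-4, 1, 3)
Step 1: (-4, 1, 3) -> (-(3), -(-4), -(1)) = (-3, 4, -1)
Step 2: (-3, 4, -1) -> (-(-1), -(-3), -(4)) = (1, 3, -4)
Step 3: (1, 3, -4) -> (-(-4), -(1), -(3)) = (4, -1, -3)
Step 4: (4, -1, -3) -> (-(-3), -(4), -(-1)) = (3, -4, 1)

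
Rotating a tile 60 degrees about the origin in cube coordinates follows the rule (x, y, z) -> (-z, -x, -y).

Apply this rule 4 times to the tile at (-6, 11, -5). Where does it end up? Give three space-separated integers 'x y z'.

Answer: -5 -6 11

Derivation:
Start: (-6, 11, -5)
Step 1: (-6, 11, -5) -> (-(-5), -(-6), -(11)) = (5, 6, -11)
Step 2: (5, 6, -11) -> (-(-11), -(5), -(6)) = (11, -5, -6)
Step 3: (11, -5, -6) -> (-(-6), -(11), -(-5)) = (6, -11, 5)
Step 4: (6, -11, 5) -> (-(5), -(6), -(-11)) = (-5, -6, 11)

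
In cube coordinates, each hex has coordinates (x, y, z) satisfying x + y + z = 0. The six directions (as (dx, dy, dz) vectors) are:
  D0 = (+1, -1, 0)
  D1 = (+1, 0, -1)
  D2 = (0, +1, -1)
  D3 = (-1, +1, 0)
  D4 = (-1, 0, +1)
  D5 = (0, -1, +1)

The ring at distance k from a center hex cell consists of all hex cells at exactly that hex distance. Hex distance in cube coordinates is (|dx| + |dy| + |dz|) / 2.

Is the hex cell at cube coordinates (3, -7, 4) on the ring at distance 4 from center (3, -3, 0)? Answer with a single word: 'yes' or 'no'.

|px - cx| = |3 - 3| = 0
|py - cy| = |-7 - (-3)| = 4
|pz - cz| = |4 - 0| = 4
distance = (0+4+4)/2 = 8/2 = 4
radius = 4; distance == radius -> yes

Answer: yes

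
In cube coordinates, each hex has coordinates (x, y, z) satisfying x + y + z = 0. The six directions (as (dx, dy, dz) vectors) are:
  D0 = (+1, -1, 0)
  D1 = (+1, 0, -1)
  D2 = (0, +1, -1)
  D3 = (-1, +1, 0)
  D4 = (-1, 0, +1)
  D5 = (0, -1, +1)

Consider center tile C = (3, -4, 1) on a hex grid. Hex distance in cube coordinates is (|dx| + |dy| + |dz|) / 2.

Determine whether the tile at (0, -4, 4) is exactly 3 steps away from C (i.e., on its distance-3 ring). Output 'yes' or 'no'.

Answer: yes

Derivation:
|px - cx| = |0 - 3| = 3
|py - cy| = |-4 - (-4)| = 0
|pz - cz| = |4 - 1| = 3
distance = (3+0+3)/2 = 6/2 = 3
radius = 3; distance == radius -> yes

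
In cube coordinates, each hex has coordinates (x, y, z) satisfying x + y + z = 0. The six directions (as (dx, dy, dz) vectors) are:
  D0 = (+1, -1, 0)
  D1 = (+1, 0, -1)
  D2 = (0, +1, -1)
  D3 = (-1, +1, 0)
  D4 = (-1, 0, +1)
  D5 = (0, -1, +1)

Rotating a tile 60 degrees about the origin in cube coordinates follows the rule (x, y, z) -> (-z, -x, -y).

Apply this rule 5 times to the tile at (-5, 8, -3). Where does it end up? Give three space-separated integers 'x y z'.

Start: (-5, 8, -3)
Step 1: (-5, 8, -3) -> (-(-3), -(-5), -(8)) = (3, 5, -8)
Step 2: (3, 5, -8) -> (-(-8), -(3), -(5)) = (8, -3, -5)
Step 3: (8, -3, -5) -> (-(-5), -(8), -(-3)) = (5, -8, 3)
Step 4: (5, -8, 3) -> (-(3), -(5), -(-8)) = (-3, -5, 8)
Step 5: (-3, -5, 8) -> (-(8), -(-3), -(-5)) = (-8, 3, 5)

Answer: -8 3 5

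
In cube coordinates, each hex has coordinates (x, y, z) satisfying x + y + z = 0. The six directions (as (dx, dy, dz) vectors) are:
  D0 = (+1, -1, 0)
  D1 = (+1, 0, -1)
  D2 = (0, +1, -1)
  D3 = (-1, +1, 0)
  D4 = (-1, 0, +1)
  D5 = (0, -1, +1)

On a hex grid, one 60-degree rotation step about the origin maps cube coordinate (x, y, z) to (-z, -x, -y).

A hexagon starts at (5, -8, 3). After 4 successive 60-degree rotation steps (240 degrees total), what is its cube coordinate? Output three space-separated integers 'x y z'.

Start: (5, -8, 3)
Step 1: (5, -8, 3) -> (-(3), -(5), -(-8)) = (-3, -5, 8)
Step 2: (-3, -5, 8) -> (-(8), -(-3), -(-5)) = (-8, 3, 5)
Step 3: (-8, 3, 5) -> (-(5), -(-8), -(3)) = (-5, 8, -3)
Step 4: (-5, 8, -3) -> (-(-3), -(-5), -(8)) = (3, 5, -8)

Answer: 3 5 -8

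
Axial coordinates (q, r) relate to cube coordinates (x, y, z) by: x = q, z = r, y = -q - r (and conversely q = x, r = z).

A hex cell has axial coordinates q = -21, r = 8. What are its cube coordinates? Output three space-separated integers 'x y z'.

Answer: -21 13 8

Derivation:
x = q = -21
z = r = 8
y = -x - z = -(-21) - (8) = 13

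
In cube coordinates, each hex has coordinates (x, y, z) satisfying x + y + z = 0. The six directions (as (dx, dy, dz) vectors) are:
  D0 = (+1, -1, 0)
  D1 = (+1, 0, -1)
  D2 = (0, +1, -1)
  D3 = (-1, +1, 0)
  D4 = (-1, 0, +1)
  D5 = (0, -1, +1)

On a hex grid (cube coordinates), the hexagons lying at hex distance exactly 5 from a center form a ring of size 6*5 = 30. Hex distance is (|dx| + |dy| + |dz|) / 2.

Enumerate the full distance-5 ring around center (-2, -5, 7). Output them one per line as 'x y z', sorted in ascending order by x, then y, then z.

Walk ring at distance 5 from (-2, -5, 7):
Start at center + D4*5 = (-7, -5, 12)
  hex 0: (-7, -5, 12)
  hex 1: (-6, -6, 12)
  hex 2: (-5, -7, 12)
  hex 3: (-4, -8, 12)
  hex 4: (-3, -9, 12)
  hex 5: (-2, -10, 12)
  hex 6: (-1, -10, 11)
  hex 7: (0, -10, 10)
  hex 8: (1, -10, 9)
  hex 9: (2, -10, 8)
  hex 10: (3, -10, 7)
  hex 11: (3, -9, 6)
  hex 12: (3, -8, 5)
  hex 13: (3, -7, 4)
  hex 14: (3, -6, 3)
  hex 15: (3, -5, 2)
  hex 16: (2, -4, 2)
  hex 17: (1, -3, 2)
  hex 18: (0, -2, 2)
  hex 19: (-1, -1, 2)
  hex 20: (-2, 0, 2)
  hex 21: (-3, 0, 3)
  hex 22: (-4, 0, 4)
  hex 23: (-5, 0, 5)
  hex 24: (-6, 0, 6)
  hex 25: (-7, 0, 7)
  hex 26: (-7, -1, 8)
  hex 27: (-7, -2, 9)
  hex 28: (-7, -3, 10)
  hex 29: (-7, -4, 11)
Sorted: 30 hexes.

Answer: -7 -5 12
-7 -4 11
-7 -3 10
-7 -2 9
-7 -1 8
-7 0 7
-6 -6 12
-6 0 6
-5 -7 12
-5 0 5
-4 -8 12
-4 0 4
-3 -9 12
-3 0 3
-2 -10 12
-2 0 2
-1 -10 11
-1 -1 2
0 -10 10
0 -2 2
1 -10 9
1 -3 2
2 -10 8
2 -4 2
3 -10 7
3 -9 6
3 -8 5
3 -7 4
3 -6 3
3 -5 2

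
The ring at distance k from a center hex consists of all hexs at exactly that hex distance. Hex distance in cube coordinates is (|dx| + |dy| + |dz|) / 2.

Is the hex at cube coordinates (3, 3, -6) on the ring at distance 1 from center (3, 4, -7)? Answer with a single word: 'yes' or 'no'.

|px - cx| = |3 - 3| = 0
|py - cy| = |3 - 4| = 1
|pz - cz| = |-6 - (-7)| = 1
distance = (0+1+1)/2 = 2/2 = 1
radius = 1; distance == radius -> yes

Answer: yes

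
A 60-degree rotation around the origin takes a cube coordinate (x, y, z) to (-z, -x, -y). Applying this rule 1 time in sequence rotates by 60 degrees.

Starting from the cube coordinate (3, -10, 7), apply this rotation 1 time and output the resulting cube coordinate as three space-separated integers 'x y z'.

Answer: -7 -3 10

Derivation:
Start: (3, -10, 7)
Step 1: (3, -10, 7) -> (-(7), -(3), -(-10)) = (-7, -3, 10)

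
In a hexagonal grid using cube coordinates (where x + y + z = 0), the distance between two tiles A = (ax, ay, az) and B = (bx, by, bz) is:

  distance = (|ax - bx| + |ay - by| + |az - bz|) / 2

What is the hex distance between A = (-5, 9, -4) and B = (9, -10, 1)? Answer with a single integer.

|ax - bx| = |-5 - 9| = 14
|ay - by| = |9 - (-10)| = 19
|az - bz| = |-4 - 1| = 5
distance = (14 + 19 + 5) / 2 = 38 / 2 = 19

Answer: 19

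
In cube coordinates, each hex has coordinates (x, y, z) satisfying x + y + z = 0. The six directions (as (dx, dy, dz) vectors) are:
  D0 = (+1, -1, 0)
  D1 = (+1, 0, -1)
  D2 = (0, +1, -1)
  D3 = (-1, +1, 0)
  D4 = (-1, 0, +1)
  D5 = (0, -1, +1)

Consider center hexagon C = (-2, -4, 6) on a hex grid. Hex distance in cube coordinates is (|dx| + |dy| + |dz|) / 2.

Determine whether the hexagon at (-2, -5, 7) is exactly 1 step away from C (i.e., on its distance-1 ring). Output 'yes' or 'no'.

|px - cx| = |-2 - (-2)| = 0
|py - cy| = |-5 - (-4)| = 1
|pz - cz| = |7 - 6| = 1
distance = (0+1+1)/2 = 2/2 = 1
radius = 1; distance == radius -> yes

Answer: yes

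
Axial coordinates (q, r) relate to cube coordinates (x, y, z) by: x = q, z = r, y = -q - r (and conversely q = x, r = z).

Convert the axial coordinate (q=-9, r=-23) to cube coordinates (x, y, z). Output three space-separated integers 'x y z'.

x = q = -9
z = r = -23
y = -x - z = -(-9) - (-23) = 32

Answer: -9 32 -23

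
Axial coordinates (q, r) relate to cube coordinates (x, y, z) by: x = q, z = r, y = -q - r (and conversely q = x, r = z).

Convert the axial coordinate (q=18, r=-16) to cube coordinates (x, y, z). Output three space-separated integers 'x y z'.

Answer: 18 -2 -16

Derivation:
x = q = 18
z = r = -16
y = -x - z = -(18) - (-16) = -2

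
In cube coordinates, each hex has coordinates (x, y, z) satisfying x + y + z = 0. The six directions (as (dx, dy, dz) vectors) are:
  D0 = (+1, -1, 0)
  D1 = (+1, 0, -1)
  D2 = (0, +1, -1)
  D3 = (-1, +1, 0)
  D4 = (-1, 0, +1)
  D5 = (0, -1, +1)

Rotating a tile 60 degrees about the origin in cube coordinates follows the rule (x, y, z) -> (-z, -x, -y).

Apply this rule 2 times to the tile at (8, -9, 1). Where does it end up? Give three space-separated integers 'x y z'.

Answer: -9 1 8

Derivation:
Start: (8, -9, 1)
Step 1: (8, -9, 1) -> (-(1), -(8), -(-9)) = (-1, -8, 9)
Step 2: (-1, -8, 9) -> (-(9), -(-1), -(-8)) = (-9, 1, 8)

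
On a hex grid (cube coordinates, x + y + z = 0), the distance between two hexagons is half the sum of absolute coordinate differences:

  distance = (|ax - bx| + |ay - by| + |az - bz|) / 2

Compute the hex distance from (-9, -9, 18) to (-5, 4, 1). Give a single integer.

Answer: 17

Derivation:
|ax - bx| = |-9 - (-5)| = 4
|ay - by| = |-9 - 4| = 13
|az - bz| = |18 - 1| = 17
distance = (4 + 13 + 17) / 2 = 34 / 2 = 17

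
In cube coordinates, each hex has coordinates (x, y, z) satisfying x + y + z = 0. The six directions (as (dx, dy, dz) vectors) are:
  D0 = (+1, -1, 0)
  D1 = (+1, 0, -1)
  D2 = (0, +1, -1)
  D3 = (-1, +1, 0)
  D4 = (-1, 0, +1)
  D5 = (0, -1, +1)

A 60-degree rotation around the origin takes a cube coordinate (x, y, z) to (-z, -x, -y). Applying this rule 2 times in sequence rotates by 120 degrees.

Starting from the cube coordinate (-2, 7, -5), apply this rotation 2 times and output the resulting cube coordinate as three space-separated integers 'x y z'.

Answer: 7 -5 -2

Derivation:
Start: (-2, 7, -5)
Step 1: (-2, 7, -5) -> (-(-5), -(-2), -(7)) = (5, 2, -7)
Step 2: (5, 2, -7) -> (-(-7), -(5), -(2)) = (7, -5, -2)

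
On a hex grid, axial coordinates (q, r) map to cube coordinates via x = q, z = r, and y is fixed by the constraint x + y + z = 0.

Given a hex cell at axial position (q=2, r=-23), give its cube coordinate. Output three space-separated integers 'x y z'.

Answer: 2 21 -23

Derivation:
x = q = 2
z = r = -23
y = -x - z = -(2) - (-23) = 21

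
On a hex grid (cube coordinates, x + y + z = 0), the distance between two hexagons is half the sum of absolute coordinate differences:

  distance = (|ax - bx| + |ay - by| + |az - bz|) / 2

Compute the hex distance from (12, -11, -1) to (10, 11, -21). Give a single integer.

|ax - bx| = |12 - 10| = 2
|ay - by| = |-11 - 11| = 22
|az - bz| = |-1 - (-21)| = 20
distance = (2 + 22 + 20) / 2 = 44 / 2 = 22

Answer: 22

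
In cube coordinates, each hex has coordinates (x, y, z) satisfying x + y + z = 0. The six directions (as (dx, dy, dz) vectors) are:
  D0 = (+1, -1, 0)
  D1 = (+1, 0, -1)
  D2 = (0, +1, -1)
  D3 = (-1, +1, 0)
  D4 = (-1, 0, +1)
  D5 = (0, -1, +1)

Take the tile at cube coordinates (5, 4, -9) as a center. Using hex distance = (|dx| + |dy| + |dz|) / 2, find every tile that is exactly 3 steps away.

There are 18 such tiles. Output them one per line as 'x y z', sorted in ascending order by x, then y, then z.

Walk ring at distance 3 from (5, 4, -9):
Start at center + D4*3 = (2, 4, -6)
  hex 0: (2, 4, -6)
  hex 1: (3, 3, -6)
  hex 2: (4, 2, -6)
  hex 3: (5, 1, -6)
  hex 4: (6, 1, -7)
  hex 5: (7, 1, -8)
  hex 6: (8, 1, -9)
  hex 7: (8, 2, -10)
  hex 8: (8, 3, -11)
  hex 9: (8, 4, -12)
  hex 10: (7, 5, -12)
  hex 11: (6, 6, -12)
  hex 12: (5, 7, -12)
  hex 13: (4, 7, -11)
  hex 14: (3, 7, -10)
  hex 15: (2, 7, -9)
  hex 16: (2, 6, -8)
  hex 17: (2, 5, -7)
Sorted: 18 hexes.

Answer: 2 4 -6
2 5 -7
2 6 -8
2 7 -9
3 3 -6
3 7 -10
4 2 -6
4 7 -11
5 1 -6
5 7 -12
6 1 -7
6 6 -12
7 1 -8
7 5 -12
8 1 -9
8 2 -10
8 3 -11
8 4 -12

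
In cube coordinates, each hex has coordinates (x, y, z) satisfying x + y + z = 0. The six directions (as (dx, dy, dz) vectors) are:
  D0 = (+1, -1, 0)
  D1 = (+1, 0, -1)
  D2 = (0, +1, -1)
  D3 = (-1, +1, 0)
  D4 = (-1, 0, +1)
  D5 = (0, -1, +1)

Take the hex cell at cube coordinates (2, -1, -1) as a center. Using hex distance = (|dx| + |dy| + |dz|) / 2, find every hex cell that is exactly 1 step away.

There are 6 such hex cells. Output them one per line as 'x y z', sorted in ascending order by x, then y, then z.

Answer: 1 -1 0
1 0 -1
2 -2 0
2 0 -2
3 -2 -1
3 -1 -2

Derivation:
Walk ring at distance 1 from (2, -1, -1):
Start at center + D4*1 = (1, -1, 0)
  hex 0: (1, -1, 0)
  hex 1: (2, -2, 0)
  hex 2: (3, -2, -1)
  hex 3: (3, -1, -2)
  hex 4: (2, 0, -2)
  hex 5: (1, 0, -1)
Sorted: 6 hexes.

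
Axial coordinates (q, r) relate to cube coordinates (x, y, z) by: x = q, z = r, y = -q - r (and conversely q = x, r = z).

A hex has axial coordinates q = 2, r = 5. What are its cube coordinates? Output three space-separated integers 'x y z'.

Answer: 2 -7 5

Derivation:
x = q = 2
z = r = 5
y = -x - z = -(2) - (5) = -7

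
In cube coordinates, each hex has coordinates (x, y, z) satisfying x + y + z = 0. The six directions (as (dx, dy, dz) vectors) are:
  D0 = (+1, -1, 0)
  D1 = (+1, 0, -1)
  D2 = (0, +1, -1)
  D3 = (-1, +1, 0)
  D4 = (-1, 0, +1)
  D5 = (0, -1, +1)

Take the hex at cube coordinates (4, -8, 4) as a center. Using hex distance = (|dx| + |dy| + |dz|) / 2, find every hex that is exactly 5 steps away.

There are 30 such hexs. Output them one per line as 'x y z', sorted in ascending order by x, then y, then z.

Answer: -1 -8 9
-1 -7 8
-1 -6 7
-1 -5 6
-1 -4 5
-1 -3 4
0 -9 9
0 -3 3
1 -10 9
1 -3 2
2 -11 9
2 -3 1
3 -12 9
3 -3 0
4 -13 9
4 -3 -1
5 -13 8
5 -4 -1
6 -13 7
6 -5 -1
7 -13 6
7 -6 -1
8 -13 5
8 -7 -1
9 -13 4
9 -12 3
9 -11 2
9 -10 1
9 -9 0
9 -8 -1

Derivation:
Walk ring at distance 5 from (4, -8, 4):
Start at center + D4*5 = (-1, -8, 9)
  hex 0: (-1, -8, 9)
  hex 1: (0, -9, 9)
  hex 2: (1, -10, 9)
  hex 3: (2, -11, 9)
  hex 4: (3, -12, 9)
  hex 5: (4, -13, 9)
  hex 6: (5, -13, 8)
  hex 7: (6, -13, 7)
  hex 8: (7, -13, 6)
  hex 9: (8, -13, 5)
  hex 10: (9, -13, 4)
  hex 11: (9, -12, 3)
  hex 12: (9, -11, 2)
  hex 13: (9, -10, 1)
  hex 14: (9, -9, 0)
  hex 15: (9, -8, -1)
  hex 16: (8, -7, -1)
  hex 17: (7, -6, -1)
  hex 18: (6, -5, -1)
  hex 19: (5, -4, -1)
  hex 20: (4, -3, -1)
  hex 21: (3, -3, 0)
  hex 22: (2, -3, 1)
  hex 23: (1, -3, 2)
  hex 24: (0, -3, 3)
  hex 25: (-1, -3, 4)
  hex 26: (-1, -4, 5)
  hex 27: (-1, -5, 6)
  hex 28: (-1, -6, 7)
  hex 29: (-1, -7, 8)
Sorted: 30 hexes.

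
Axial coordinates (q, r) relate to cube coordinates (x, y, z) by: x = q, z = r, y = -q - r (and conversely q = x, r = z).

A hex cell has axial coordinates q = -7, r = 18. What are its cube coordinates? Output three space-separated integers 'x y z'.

x = q = -7
z = r = 18
y = -x - z = -(-7) - (18) = -11

Answer: -7 -11 18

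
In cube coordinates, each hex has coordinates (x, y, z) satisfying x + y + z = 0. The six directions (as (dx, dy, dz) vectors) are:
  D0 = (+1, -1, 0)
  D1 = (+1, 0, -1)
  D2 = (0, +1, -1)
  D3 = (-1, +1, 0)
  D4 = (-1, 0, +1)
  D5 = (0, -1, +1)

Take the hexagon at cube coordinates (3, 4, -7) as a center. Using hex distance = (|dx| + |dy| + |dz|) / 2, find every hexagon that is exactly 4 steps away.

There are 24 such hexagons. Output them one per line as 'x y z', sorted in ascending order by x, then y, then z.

Answer: -1 4 -3
-1 5 -4
-1 6 -5
-1 7 -6
-1 8 -7
0 3 -3
0 8 -8
1 2 -3
1 8 -9
2 1 -3
2 8 -10
3 0 -3
3 8 -11
4 0 -4
4 7 -11
5 0 -5
5 6 -11
6 0 -6
6 5 -11
7 0 -7
7 1 -8
7 2 -9
7 3 -10
7 4 -11

Derivation:
Walk ring at distance 4 from (3, 4, -7):
Start at center + D4*4 = (-1, 4, -3)
  hex 0: (-1, 4, -3)
  hex 1: (0, 3, -3)
  hex 2: (1, 2, -3)
  hex 3: (2, 1, -3)
  hex 4: (3, 0, -3)
  hex 5: (4, 0, -4)
  hex 6: (5, 0, -5)
  hex 7: (6, 0, -6)
  hex 8: (7, 0, -7)
  hex 9: (7, 1, -8)
  hex 10: (7, 2, -9)
  hex 11: (7, 3, -10)
  hex 12: (7, 4, -11)
  hex 13: (6, 5, -11)
  hex 14: (5, 6, -11)
  hex 15: (4, 7, -11)
  hex 16: (3, 8, -11)
  hex 17: (2, 8, -10)
  hex 18: (1, 8, -9)
  hex 19: (0, 8, -8)
  hex 20: (-1, 8, -7)
  hex 21: (-1, 7, -6)
  hex 22: (-1, 6, -5)
  hex 23: (-1, 5, -4)
Sorted: 24 hexes.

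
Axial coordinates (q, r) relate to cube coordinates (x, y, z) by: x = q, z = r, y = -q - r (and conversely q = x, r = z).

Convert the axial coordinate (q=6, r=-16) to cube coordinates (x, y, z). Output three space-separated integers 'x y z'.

Answer: 6 10 -16

Derivation:
x = q = 6
z = r = -16
y = -x - z = -(6) - (-16) = 10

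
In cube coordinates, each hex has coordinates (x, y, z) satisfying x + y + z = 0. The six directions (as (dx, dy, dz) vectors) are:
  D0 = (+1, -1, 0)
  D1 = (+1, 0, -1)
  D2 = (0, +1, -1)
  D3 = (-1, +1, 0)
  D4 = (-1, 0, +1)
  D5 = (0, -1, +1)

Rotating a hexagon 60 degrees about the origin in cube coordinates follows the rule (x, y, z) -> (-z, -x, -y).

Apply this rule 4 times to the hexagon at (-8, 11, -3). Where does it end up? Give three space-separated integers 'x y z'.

Answer: -3 -8 11

Derivation:
Start: (-8, 11, -3)
Step 1: (-8, 11, -3) -> (-(-3), -(-8), -(11)) = (3, 8, -11)
Step 2: (3, 8, -11) -> (-(-11), -(3), -(8)) = (11, -3, -8)
Step 3: (11, -3, -8) -> (-(-8), -(11), -(-3)) = (8, -11, 3)
Step 4: (8, -11, 3) -> (-(3), -(8), -(-11)) = (-3, -8, 11)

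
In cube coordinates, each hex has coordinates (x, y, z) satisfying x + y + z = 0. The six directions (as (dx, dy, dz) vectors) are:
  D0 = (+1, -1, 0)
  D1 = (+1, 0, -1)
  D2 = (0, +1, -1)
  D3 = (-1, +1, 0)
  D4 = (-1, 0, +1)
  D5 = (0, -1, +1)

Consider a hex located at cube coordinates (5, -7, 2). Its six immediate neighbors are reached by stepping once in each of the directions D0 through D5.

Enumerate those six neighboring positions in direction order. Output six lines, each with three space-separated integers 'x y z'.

Center: (5, -7, 2). Add each direction:
  D0: (5, -7, 2) + (1, -1, 0) = (6, -8, 2)
  D1: (5, -7, 2) + (1, 0, -1) = (6, -7, 1)
  D2: (5, -7, 2) + (0, 1, -1) = (5, -6, 1)
  D3: (5, -7, 2) + (-1, 1, 0) = (4, -6, 2)
  D4: (5, -7, 2) + (-1, 0, 1) = (4, -7, 3)
  D5: (5, -7, 2) + (0, -1, 1) = (5, -8, 3)

Answer: 6 -8 2
6 -7 1
5 -6 1
4 -6 2
4 -7 3
5 -8 3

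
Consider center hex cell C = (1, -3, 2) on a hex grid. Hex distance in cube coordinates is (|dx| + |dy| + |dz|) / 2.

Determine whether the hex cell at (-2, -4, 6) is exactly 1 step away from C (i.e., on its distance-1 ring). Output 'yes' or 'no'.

Answer: no

Derivation:
|px - cx| = |-2 - 1| = 3
|py - cy| = |-4 - (-3)| = 1
|pz - cz| = |6 - 2| = 4
distance = (3+1+4)/2 = 8/2 = 4
radius = 1; distance != radius -> no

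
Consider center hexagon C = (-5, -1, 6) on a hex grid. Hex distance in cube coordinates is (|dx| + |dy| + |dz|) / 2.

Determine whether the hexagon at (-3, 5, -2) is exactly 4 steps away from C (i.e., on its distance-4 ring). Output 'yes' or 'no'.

Answer: no

Derivation:
|px - cx| = |-3 - (-5)| = 2
|py - cy| = |5 - (-1)| = 6
|pz - cz| = |-2 - 6| = 8
distance = (2+6+8)/2 = 16/2 = 8
radius = 4; distance != radius -> no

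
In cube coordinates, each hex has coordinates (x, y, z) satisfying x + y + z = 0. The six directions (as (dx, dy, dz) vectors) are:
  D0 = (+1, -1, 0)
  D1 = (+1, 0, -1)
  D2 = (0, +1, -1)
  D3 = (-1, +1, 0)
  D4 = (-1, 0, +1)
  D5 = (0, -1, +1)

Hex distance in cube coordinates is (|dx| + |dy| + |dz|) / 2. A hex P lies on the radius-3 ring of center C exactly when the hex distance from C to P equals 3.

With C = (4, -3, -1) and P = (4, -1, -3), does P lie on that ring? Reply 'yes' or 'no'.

|px - cx| = |4 - 4| = 0
|py - cy| = |-1 - (-3)| = 2
|pz - cz| = |-3 - (-1)| = 2
distance = (0+2+2)/2 = 4/2 = 2
radius = 3; distance != radius -> no

Answer: no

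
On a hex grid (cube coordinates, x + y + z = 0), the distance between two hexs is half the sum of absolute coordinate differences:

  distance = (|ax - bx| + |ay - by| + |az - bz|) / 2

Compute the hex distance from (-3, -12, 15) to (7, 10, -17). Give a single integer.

|ax - bx| = |-3 - 7| = 10
|ay - by| = |-12 - 10| = 22
|az - bz| = |15 - (-17)| = 32
distance = (10 + 22 + 32) / 2 = 64 / 2 = 32

Answer: 32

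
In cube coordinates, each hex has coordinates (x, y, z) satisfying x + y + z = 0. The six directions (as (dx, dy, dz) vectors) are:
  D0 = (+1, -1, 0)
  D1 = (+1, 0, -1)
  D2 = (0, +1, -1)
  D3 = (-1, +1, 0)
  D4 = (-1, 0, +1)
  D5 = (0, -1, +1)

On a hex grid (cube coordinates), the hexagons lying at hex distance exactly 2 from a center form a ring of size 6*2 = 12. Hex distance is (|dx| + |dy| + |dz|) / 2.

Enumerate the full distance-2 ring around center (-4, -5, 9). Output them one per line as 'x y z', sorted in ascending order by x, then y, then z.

Answer: -6 -5 11
-6 -4 10
-6 -3 9
-5 -6 11
-5 -3 8
-4 -7 11
-4 -3 7
-3 -7 10
-3 -4 7
-2 -7 9
-2 -6 8
-2 -5 7

Derivation:
Walk ring at distance 2 from (-4, -5, 9):
Start at center + D4*2 = (-6, -5, 11)
  hex 0: (-6, -5, 11)
  hex 1: (-5, -6, 11)
  hex 2: (-4, -7, 11)
  hex 3: (-3, -7, 10)
  hex 4: (-2, -7, 9)
  hex 5: (-2, -6, 8)
  hex 6: (-2, -5, 7)
  hex 7: (-3, -4, 7)
  hex 8: (-4, -3, 7)
  hex 9: (-5, -3, 8)
  hex 10: (-6, -3, 9)
  hex 11: (-6, -4, 10)
Sorted: 12 hexes.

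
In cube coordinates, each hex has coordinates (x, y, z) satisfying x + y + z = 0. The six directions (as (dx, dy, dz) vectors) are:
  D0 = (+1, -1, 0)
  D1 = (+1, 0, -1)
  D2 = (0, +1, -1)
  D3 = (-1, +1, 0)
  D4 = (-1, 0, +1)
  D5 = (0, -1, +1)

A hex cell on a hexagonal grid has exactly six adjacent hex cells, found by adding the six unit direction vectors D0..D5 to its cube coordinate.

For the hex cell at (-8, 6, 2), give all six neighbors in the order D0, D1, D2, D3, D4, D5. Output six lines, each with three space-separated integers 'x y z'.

Center: (-8, 6, 2). Add each direction:
  D0: (-8, 6, 2) + (1, -1, 0) = (-7, 5, 2)
  D1: (-8, 6, 2) + (1, 0, -1) = (-7, 6, 1)
  D2: (-8, 6, 2) + (0, 1, -1) = (-8, 7, 1)
  D3: (-8, 6, 2) + (-1, 1, 0) = (-9, 7, 2)
  D4: (-8, 6, 2) + (-1, 0, 1) = (-9, 6, 3)
  D5: (-8, 6, 2) + (0, -1, 1) = (-8, 5, 3)

Answer: -7 5 2
-7 6 1
-8 7 1
-9 7 2
-9 6 3
-8 5 3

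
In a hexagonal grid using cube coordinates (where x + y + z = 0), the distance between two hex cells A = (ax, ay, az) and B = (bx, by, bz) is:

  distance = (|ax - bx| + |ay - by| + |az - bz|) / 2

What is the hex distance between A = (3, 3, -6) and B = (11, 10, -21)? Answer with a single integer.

Answer: 15

Derivation:
|ax - bx| = |3 - 11| = 8
|ay - by| = |3 - 10| = 7
|az - bz| = |-6 - (-21)| = 15
distance = (8 + 7 + 15) / 2 = 30 / 2 = 15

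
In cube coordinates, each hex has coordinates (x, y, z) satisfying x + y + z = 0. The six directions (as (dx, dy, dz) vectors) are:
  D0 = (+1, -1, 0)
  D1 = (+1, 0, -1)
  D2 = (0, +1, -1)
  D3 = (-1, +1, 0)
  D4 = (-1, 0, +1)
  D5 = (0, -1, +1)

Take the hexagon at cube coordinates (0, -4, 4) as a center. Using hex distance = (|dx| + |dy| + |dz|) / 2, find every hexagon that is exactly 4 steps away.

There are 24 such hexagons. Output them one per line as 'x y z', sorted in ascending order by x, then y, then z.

Answer: -4 -4 8
-4 -3 7
-4 -2 6
-4 -1 5
-4 0 4
-3 -5 8
-3 0 3
-2 -6 8
-2 0 2
-1 -7 8
-1 0 1
0 -8 8
0 0 0
1 -8 7
1 -1 0
2 -8 6
2 -2 0
3 -8 5
3 -3 0
4 -8 4
4 -7 3
4 -6 2
4 -5 1
4 -4 0

Derivation:
Walk ring at distance 4 from (0, -4, 4):
Start at center + D4*4 = (-4, -4, 8)
  hex 0: (-4, -4, 8)
  hex 1: (-3, -5, 8)
  hex 2: (-2, -6, 8)
  hex 3: (-1, -7, 8)
  hex 4: (0, -8, 8)
  hex 5: (1, -8, 7)
  hex 6: (2, -8, 6)
  hex 7: (3, -8, 5)
  hex 8: (4, -8, 4)
  hex 9: (4, -7, 3)
  hex 10: (4, -6, 2)
  hex 11: (4, -5, 1)
  hex 12: (4, -4, 0)
  hex 13: (3, -3, 0)
  hex 14: (2, -2, 0)
  hex 15: (1, -1, 0)
  hex 16: (0, 0, 0)
  hex 17: (-1, 0, 1)
  hex 18: (-2, 0, 2)
  hex 19: (-3, 0, 3)
  hex 20: (-4, 0, 4)
  hex 21: (-4, -1, 5)
  hex 22: (-4, -2, 6)
  hex 23: (-4, -3, 7)
Sorted: 24 hexes.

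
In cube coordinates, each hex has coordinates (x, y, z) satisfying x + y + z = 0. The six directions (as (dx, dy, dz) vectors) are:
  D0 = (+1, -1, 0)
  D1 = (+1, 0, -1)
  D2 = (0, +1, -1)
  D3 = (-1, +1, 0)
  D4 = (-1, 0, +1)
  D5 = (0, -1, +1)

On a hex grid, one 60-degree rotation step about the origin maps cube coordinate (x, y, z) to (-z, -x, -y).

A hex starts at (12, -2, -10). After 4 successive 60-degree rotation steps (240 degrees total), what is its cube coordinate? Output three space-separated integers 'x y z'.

Answer: -10 12 -2

Derivation:
Start: (12, -2, -10)
Step 1: (12, -2, -10) -> (-(-10), -(12), -(-2)) = (10, -12, 2)
Step 2: (10, -12, 2) -> (-(2), -(10), -(-12)) = (-2, -10, 12)
Step 3: (-2, -10, 12) -> (-(12), -(-2), -(-10)) = (-12, 2, 10)
Step 4: (-12, 2, 10) -> (-(10), -(-12), -(2)) = (-10, 12, -2)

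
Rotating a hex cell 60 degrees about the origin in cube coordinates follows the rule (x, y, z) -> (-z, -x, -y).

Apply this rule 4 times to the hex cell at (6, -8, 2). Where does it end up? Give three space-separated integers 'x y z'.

Answer: 2 6 -8

Derivation:
Start: (6, -8, 2)
Step 1: (6, -8, 2) -> (-(2), -(6), -(-8)) = (-2, -6, 8)
Step 2: (-2, -6, 8) -> (-(8), -(-2), -(-6)) = (-8, 2, 6)
Step 3: (-8, 2, 6) -> (-(6), -(-8), -(2)) = (-6, 8, -2)
Step 4: (-6, 8, -2) -> (-(-2), -(-6), -(8)) = (2, 6, -8)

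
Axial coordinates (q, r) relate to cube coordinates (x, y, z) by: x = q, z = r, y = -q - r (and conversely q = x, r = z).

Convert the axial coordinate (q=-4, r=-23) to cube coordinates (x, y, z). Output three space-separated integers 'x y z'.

x = q = -4
z = r = -23
y = -x - z = -(-4) - (-23) = 27

Answer: -4 27 -23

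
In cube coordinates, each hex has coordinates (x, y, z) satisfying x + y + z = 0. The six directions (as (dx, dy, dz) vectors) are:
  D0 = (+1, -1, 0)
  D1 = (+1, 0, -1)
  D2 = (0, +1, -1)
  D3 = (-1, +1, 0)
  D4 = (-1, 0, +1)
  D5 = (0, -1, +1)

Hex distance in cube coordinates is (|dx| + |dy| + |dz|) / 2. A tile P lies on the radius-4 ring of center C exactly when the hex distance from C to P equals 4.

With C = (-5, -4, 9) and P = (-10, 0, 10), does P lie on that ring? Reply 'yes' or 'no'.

|px - cx| = |-10 - (-5)| = 5
|py - cy| = |0 - (-4)| = 4
|pz - cz| = |10 - 9| = 1
distance = (5+4+1)/2 = 10/2 = 5
radius = 4; distance != radius -> no

Answer: no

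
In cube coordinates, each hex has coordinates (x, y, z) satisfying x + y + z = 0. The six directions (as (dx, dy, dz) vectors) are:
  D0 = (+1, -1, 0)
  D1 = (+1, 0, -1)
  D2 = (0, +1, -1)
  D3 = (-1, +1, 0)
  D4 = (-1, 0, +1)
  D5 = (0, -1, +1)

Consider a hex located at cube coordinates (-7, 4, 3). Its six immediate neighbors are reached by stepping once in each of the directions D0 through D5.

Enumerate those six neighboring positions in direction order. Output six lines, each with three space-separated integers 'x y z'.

Answer: -6 3 3
-6 4 2
-7 5 2
-8 5 3
-8 4 4
-7 3 4

Derivation:
Center: (-7, 4, 3). Add each direction:
  D0: (-7, 4, 3) + (1, -1, 0) = (-6, 3, 3)
  D1: (-7, 4, 3) + (1, 0, -1) = (-6, 4, 2)
  D2: (-7, 4, 3) + (0, 1, -1) = (-7, 5, 2)
  D3: (-7, 4, 3) + (-1, 1, 0) = (-8, 5, 3)
  D4: (-7, 4, 3) + (-1, 0, 1) = (-8, 4, 4)
  D5: (-7, 4, 3) + (0, -1, 1) = (-7, 3, 4)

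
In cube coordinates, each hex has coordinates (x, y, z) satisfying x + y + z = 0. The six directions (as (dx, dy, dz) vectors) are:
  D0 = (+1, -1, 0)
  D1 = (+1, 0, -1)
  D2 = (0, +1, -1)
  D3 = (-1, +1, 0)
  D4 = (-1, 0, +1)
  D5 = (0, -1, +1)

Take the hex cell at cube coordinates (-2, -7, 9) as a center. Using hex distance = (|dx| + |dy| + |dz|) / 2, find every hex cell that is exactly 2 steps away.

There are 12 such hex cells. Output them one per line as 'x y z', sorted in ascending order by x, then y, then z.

Walk ring at distance 2 from (-2, -7, 9):
Start at center + D4*2 = (-4, -7, 11)
  hex 0: (-4, -7, 11)
  hex 1: (-3, -8, 11)
  hex 2: (-2, -9, 11)
  hex 3: (-1, -9, 10)
  hex 4: (0, -9, 9)
  hex 5: (0, -8, 8)
  hex 6: (0, -7, 7)
  hex 7: (-1, -6, 7)
  hex 8: (-2, -5, 7)
  hex 9: (-3, -5, 8)
  hex 10: (-4, -5, 9)
  hex 11: (-4, -6, 10)
Sorted: 12 hexes.

Answer: -4 -7 11
-4 -6 10
-4 -5 9
-3 -8 11
-3 -5 8
-2 -9 11
-2 -5 7
-1 -9 10
-1 -6 7
0 -9 9
0 -8 8
0 -7 7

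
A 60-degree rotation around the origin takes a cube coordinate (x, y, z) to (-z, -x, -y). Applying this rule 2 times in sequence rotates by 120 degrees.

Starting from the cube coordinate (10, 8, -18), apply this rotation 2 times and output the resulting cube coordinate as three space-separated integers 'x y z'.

Start: (10, 8, -18)
Step 1: (10, 8, -18) -> (-(-18), -(10), -(8)) = (18, -10, -8)
Step 2: (18, -10, -8) -> (-(-8), -(18), -(-10)) = (8, -18, 10)

Answer: 8 -18 10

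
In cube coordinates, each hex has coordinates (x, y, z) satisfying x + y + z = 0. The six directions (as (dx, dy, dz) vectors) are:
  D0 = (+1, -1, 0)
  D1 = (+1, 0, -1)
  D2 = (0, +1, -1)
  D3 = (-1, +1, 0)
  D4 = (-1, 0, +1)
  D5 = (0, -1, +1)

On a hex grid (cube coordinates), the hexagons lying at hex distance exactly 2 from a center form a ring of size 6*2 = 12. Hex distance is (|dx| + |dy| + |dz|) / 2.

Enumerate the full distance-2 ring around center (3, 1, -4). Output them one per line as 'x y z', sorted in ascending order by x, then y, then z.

Answer: 1 1 -2
1 2 -3
1 3 -4
2 0 -2
2 3 -5
3 -1 -2
3 3 -6
4 -1 -3
4 2 -6
5 -1 -4
5 0 -5
5 1 -6

Derivation:
Walk ring at distance 2 from (3, 1, -4):
Start at center + D4*2 = (1, 1, -2)
  hex 0: (1, 1, -2)
  hex 1: (2, 0, -2)
  hex 2: (3, -1, -2)
  hex 3: (4, -1, -3)
  hex 4: (5, -1, -4)
  hex 5: (5, 0, -5)
  hex 6: (5, 1, -6)
  hex 7: (4, 2, -6)
  hex 8: (3, 3, -6)
  hex 9: (2, 3, -5)
  hex 10: (1, 3, -4)
  hex 11: (1, 2, -3)
Sorted: 12 hexes.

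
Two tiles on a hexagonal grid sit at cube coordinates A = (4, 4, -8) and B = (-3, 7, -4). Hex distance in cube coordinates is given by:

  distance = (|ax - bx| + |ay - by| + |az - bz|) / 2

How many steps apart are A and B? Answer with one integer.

Answer: 7

Derivation:
|ax - bx| = |4 - (-3)| = 7
|ay - by| = |4 - 7| = 3
|az - bz| = |-8 - (-4)| = 4
distance = (7 + 3 + 4) / 2 = 14 / 2 = 7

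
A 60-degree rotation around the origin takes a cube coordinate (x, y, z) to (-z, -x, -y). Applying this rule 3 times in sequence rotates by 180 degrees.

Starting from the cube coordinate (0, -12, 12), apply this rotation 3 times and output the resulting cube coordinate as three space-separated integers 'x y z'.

Answer: 0 12 -12

Derivation:
Start: (0, -12, 12)
Step 1: (0, -12, 12) -> (-(12), -(0), -(-12)) = (-12, 0, 12)
Step 2: (-12, 0, 12) -> (-(12), -(-12), -(0)) = (-12, 12, 0)
Step 3: (-12, 12, 0) -> (-(0), -(-12), -(12)) = (0, 12, -12)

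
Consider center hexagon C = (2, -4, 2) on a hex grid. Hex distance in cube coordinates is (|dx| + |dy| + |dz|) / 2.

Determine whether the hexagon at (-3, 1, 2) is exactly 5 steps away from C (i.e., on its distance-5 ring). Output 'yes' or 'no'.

|px - cx| = |-3 - 2| = 5
|py - cy| = |1 - (-4)| = 5
|pz - cz| = |2 - 2| = 0
distance = (5+5+0)/2 = 10/2 = 5
radius = 5; distance == radius -> yes

Answer: yes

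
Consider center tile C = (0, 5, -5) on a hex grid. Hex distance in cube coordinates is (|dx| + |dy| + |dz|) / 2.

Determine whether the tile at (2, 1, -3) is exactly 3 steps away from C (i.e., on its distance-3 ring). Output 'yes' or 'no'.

Answer: no

Derivation:
|px - cx| = |2 - 0| = 2
|py - cy| = |1 - 5| = 4
|pz - cz| = |-3 - (-5)| = 2
distance = (2+4+2)/2 = 8/2 = 4
radius = 3; distance != radius -> no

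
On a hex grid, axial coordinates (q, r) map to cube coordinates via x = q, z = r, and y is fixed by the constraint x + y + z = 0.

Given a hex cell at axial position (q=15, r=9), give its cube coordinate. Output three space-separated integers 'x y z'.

x = q = 15
z = r = 9
y = -x - z = -(15) - (9) = -24

Answer: 15 -24 9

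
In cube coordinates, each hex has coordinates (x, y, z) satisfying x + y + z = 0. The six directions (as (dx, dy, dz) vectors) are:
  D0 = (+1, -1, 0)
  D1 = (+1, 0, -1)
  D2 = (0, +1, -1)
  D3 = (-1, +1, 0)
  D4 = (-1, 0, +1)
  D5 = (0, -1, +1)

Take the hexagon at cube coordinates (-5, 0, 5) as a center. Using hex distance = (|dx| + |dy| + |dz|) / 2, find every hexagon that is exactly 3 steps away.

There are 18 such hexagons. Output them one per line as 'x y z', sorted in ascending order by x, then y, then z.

Answer: -8 0 8
-8 1 7
-8 2 6
-8 3 5
-7 -1 8
-7 3 4
-6 -2 8
-6 3 3
-5 -3 8
-5 3 2
-4 -3 7
-4 2 2
-3 -3 6
-3 1 2
-2 -3 5
-2 -2 4
-2 -1 3
-2 0 2

Derivation:
Walk ring at distance 3 from (-5, 0, 5):
Start at center + D4*3 = (-8, 0, 8)
  hex 0: (-8, 0, 8)
  hex 1: (-7, -1, 8)
  hex 2: (-6, -2, 8)
  hex 3: (-5, -3, 8)
  hex 4: (-4, -3, 7)
  hex 5: (-3, -3, 6)
  hex 6: (-2, -3, 5)
  hex 7: (-2, -2, 4)
  hex 8: (-2, -1, 3)
  hex 9: (-2, 0, 2)
  hex 10: (-3, 1, 2)
  hex 11: (-4, 2, 2)
  hex 12: (-5, 3, 2)
  hex 13: (-6, 3, 3)
  hex 14: (-7, 3, 4)
  hex 15: (-8, 3, 5)
  hex 16: (-8, 2, 6)
  hex 17: (-8, 1, 7)
Sorted: 18 hexes.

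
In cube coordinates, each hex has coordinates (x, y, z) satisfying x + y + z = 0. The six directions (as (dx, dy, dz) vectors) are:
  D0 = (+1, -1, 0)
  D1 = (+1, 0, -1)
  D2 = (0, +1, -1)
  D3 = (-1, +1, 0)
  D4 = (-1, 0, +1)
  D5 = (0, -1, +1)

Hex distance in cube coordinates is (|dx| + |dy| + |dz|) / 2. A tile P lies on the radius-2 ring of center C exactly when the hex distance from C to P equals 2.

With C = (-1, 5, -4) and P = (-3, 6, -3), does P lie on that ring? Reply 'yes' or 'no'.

Answer: yes

Derivation:
|px - cx| = |-3 - (-1)| = 2
|py - cy| = |6 - 5| = 1
|pz - cz| = |-3 - (-4)| = 1
distance = (2+1+1)/2 = 4/2 = 2
radius = 2; distance == radius -> yes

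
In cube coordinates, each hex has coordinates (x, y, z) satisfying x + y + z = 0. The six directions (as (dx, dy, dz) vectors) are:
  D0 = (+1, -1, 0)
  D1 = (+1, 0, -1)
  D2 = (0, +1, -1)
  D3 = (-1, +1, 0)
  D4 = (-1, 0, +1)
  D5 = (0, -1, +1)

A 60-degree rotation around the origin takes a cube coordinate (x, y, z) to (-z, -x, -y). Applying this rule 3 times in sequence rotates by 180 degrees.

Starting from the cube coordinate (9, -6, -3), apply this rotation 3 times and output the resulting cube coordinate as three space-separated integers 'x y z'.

Start: (9, -6, -3)
Step 1: (9, -6, -3) -> (-(-3), -(9), -(-6)) = (3, -9, 6)
Step 2: (3, -9, 6) -> (-(6), -(3), -(-9)) = (-6, -3, 9)
Step 3: (-6, -3, 9) -> (-(9), -(-6), -(-3)) = (-9, 6, 3)

Answer: -9 6 3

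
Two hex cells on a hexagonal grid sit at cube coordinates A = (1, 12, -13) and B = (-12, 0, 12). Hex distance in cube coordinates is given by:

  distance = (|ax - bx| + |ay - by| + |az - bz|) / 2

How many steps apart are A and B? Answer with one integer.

Answer: 25

Derivation:
|ax - bx| = |1 - (-12)| = 13
|ay - by| = |12 - 0| = 12
|az - bz| = |-13 - 12| = 25
distance = (13 + 12 + 25) / 2 = 50 / 2 = 25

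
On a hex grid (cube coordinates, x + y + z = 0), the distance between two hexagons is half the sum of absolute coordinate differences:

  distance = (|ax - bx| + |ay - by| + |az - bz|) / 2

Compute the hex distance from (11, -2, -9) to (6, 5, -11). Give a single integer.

Answer: 7

Derivation:
|ax - bx| = |11 - 6| = 5
|ay - by| = |-2 - 5| = 7
|az - bz| = |-9 - (-11)| = 2
distance = (5 + 7 + 2) / 2 = 14 / 2 = 7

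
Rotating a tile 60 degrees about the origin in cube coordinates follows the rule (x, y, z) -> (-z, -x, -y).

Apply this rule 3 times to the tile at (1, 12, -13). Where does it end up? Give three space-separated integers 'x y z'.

Answer: -1 -12 13

Derivation:
Start: (1, 12, -13)
Step 1: (1, 12, -13) -> (-(-13), -(1), -(12)) = (13, -1, -12)
Step 2: (13, -1, -12) -> (-(-12), -(13), -(-1)) = (12, -13, 1)
Step 3: (12, -13, 1) -> (-(1), -(12), -(-13)) = (-1, -12, 13)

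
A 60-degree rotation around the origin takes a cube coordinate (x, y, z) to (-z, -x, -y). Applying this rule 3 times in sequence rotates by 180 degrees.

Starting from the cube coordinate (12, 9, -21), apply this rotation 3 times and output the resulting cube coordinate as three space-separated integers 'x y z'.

Answer: -12 -9 21

Derivation:
Start: (12, 9, -21)
Step 1: (12, 9, -21) -> (-(-21), -(12), -(9)) = (21, -12, -9)
Step 2: (21, -12, -9) -> (-(-9), -(21), -(-12)) = (9, -21, 12)
Step 3: (9, -21, 12) -> (-(12), -(9), -(-21)) = (-12, -9, 21)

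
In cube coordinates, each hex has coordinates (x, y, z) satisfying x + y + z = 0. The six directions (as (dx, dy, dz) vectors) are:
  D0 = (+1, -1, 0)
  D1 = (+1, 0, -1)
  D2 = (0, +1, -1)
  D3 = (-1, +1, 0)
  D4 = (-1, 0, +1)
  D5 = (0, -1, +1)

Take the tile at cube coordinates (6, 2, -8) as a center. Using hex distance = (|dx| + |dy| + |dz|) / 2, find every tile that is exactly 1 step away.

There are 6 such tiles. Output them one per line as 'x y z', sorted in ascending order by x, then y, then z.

Walk ring at distance 1 from (6, 2, -8):
Start at center + D4*1 = (5, 2, -7)
  hex 0: (5, 2, -7)
  hex 1: (6, 1, -7)
  hex 2: (7, 1, -8)
  hex 3: (7, 2, -9)
  hex 4: (6, 3, -9)
  hex 5: (5, 3, -8)
Sorted: 6 hexes.

Answer: 5 2 -7
5 3 -8
6 1 -7
6 3 -9
7 1 -8
7 2 -9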